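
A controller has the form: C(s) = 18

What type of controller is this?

This is a Proportional (P) controller.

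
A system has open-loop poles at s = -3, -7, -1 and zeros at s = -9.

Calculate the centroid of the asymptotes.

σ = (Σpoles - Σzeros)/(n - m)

σ = (Σpoles - Σzeros)/(n - m) = (-11 - (-9))/(3 - 1) = -2/2 = -1.0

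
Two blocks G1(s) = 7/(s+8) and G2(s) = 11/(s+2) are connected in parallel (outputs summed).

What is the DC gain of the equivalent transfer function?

Parallel: G_eq = G1 + G2. DC gain = G1(0) + G2(0) = 7/8 + 11/2 = 0.875 + 5.5 = 6.375.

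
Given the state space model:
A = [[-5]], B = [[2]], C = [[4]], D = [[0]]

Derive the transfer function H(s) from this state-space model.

(sI - A)⁻¹ = 1/(s + 5). H(s) = 4 × 2/(s + 5) + 0 = 8/(s + 5).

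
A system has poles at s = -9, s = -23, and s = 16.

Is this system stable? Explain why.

Pole(s) at s = 16 are not in the left half-plane. System is unstable.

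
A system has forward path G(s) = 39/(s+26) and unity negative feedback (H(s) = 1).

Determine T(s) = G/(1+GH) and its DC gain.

T(s) = G/(1+GH) = [39/(s+26)] / [1 + 39/(s+26)] = 39/(s+26+39) = 39/(s+65). DC gain = 39/65 = 0.6.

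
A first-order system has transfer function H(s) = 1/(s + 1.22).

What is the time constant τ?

For H(s) = 1/(s + 1/τ), the pole is at -1/τ = -1.22, so τ = 1/1.22 = 0.8197 s.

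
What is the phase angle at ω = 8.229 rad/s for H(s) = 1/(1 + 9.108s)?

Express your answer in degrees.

Phase = -arctan(ωτ) = -arctan(8.229 × 9.108) = -89.2°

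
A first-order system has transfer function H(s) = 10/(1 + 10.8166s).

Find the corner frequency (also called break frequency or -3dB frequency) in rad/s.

Corner frequency = 1/τ = 1/10.8166 = 0.092 rad/s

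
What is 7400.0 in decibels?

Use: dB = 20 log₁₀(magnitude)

dB = 20 log₁₀(7400.0) = 77.4 dB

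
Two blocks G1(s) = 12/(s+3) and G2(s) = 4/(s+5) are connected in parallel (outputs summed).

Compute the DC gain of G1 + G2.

Parallel: G_eq = G1 + G2. DC gain = G1(0) + G2(0) = 12/3 + 4/5 = 4 + 0.8 = 4.8.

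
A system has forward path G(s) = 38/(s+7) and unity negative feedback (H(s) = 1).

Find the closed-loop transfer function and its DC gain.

T(s) = G/(1+GH) = [38/(s+7)] / [1 + 38/(s+7)] = 38/(s+7+38) = 38/(s+45). DC gain = 38/45 = 0.8444.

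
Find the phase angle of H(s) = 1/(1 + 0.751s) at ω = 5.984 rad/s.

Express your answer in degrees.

Phase = -arctan(ωτ) = -arctan(5.984 × 0.751) = -77.5°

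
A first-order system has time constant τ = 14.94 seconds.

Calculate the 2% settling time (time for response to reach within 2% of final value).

For first-order system, 2% settling time ≈ 4τ = 4 × 14.94 = 59.76 s.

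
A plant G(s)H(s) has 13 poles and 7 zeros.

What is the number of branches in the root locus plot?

Root locus has n branches where n = number of poles = 13.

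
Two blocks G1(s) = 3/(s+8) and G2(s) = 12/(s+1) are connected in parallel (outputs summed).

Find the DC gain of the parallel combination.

Parallel: G_eq = G1 + G2. DC gain = G1(0) + G2(0) = 3/8 + 12/1 = 0.375 + 12 = 12.375.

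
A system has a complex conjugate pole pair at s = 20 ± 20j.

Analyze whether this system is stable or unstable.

Real part of poles is 20 (> 0, right half-plane). Unstable.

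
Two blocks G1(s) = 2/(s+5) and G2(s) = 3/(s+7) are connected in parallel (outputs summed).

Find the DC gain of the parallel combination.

Parallel: G_eq = G1 + G2. DC gain = G1(0) + G2(0) = 2/5 + 3/7 = 0.4 + 0.4286 = 0.8286.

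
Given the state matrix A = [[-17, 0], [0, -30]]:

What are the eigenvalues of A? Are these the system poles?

For diagonal matrix, eigenvalues are diagonal entries: λ₁ = -17, λ₂ = -30. Eigenvalues of A = system poles.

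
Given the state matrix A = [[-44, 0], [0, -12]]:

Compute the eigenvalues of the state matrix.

For diagonal matrix, eigenvalues are diagonal entries: λ₁ = -44, λ₂ = -12.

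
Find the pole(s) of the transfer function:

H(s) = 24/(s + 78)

Pole is where denominator = 0: s + 78 = 0, so s = -78.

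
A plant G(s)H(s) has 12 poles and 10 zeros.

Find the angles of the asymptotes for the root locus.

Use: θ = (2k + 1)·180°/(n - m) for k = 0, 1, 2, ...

n - m = 12 - 10 = 2. Angles: θk = (2k + 1)·180°/2 = 90°, 270°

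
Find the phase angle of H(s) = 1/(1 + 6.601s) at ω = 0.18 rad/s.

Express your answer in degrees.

Phase = -arctan(ωτ) = -arctan(0.18 × 6.601) = -49.9°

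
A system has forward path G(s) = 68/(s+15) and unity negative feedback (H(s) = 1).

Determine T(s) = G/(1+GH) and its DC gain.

T(s) = G/(1+GH) = [68/(s+15)] / [1 + 68/(s+15)] = 68/(s+15+68) = 68/(s+83). DC gain = 68/83 = 0.8193.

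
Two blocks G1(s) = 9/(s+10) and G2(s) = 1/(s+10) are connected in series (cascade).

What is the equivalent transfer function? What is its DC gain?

Series: multiply transfer functions. G_eq = 9/(s+10) × 1/(s+10) = 9/((s+10)(s+10)). DC gain = 9/(10×10) = 0.09.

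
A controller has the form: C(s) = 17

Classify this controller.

This is a Proportional (P) controller.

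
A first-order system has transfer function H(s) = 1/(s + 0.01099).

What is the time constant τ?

For H(s) = 1/(s + 1/τ), the pole is at -1/τ = -0.01099, so τ = 1/0.01099 = 90.99 s.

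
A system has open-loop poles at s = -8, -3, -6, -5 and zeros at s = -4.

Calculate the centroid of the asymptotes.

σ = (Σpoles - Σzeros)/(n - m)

σ = (Σpoles - Σzeros)/(n - m) = (-22 - (-4))/(4 - 1) = -18/3 = -6.0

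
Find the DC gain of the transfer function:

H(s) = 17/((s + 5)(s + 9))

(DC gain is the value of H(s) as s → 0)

DC gain = H(0) = 17/(5 × 9) = 17/45 = 0.3778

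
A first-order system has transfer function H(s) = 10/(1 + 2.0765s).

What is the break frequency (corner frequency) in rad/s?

Corner frequency = 1/τ = 1/2.0765 = 0.482 rad/s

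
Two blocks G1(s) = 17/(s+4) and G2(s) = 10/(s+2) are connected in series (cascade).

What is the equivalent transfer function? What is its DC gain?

Series: multiply transfer functions. G_eq = 17/(s+4) × 10/(s+2) = 170/((s+4)(s+2)). DC gain = 170/(4×2) = 21.25.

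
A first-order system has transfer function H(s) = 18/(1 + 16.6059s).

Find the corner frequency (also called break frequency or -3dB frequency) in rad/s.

Corner frequency = 1/τ = 1/16.6059 = 0.06 rad/s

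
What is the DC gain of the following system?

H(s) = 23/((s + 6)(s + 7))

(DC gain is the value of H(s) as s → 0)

DC gain = H(0) = 23/(6 × 7) = 23/42 = 0.5476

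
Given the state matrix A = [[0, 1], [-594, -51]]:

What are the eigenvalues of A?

det(A - λI) = λ² - (-51)λ + 594 = (λ - (-33))(λ - (-18)). Eigenvalues: -33, -18.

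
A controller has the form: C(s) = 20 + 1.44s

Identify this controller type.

This is a Proportional-Derivative (PD) controller.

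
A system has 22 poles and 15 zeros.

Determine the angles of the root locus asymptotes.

n - m = 22 - 15 = 7. Angles: θk = (2k + 1)·180°/7 = 25.71°, 77.14°, 128.57°, 180°, 231.43°, 282.86°, 334.29°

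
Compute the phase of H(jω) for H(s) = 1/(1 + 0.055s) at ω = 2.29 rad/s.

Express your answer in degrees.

Phase = -arctan(ωτ) = -arctan(2.29 × 0.055) = -7.2°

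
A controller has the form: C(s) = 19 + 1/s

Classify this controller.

This is a Proportional-Integral (PI) controller.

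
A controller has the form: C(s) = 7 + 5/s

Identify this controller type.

This is a Proportional-Integral (PI) controller.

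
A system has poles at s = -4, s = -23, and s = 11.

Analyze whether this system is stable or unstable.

Pole(s) at s = 11 are not in the left half-plane. System is unstable.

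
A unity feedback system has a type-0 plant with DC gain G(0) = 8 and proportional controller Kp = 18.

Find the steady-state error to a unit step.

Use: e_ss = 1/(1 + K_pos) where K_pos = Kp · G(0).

K_pos = Kp · G(0) = 18 × 8 = 144. e_ss = 1/(1 + 144) = 0.0069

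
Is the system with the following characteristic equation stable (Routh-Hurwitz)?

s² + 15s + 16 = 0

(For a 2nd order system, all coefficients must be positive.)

Coefficients: 1, 15, 16. All positive, so system is stable.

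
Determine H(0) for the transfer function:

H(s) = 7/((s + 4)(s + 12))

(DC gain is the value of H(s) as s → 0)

DC gain = H(0) = 7/(4 × 12) = 7/48 = 0.1458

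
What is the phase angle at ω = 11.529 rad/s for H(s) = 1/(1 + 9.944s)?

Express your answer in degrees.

Phase = -arctan(ωτ) = -arctan(11.529 × 9.944) = -89.5°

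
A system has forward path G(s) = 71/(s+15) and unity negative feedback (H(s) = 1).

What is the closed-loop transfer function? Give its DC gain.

T(s) = G/(1+GH) = [71/(s+15)] / [1 + 71/(s+15)] = 71/(s+15+71) = 71/(s+86). DC gain = 71/86 = 0.8256.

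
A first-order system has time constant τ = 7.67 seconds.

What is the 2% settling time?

For first-order system, 2% settling time ≈ 4τ = 4 × 7.67 = 30.68 s.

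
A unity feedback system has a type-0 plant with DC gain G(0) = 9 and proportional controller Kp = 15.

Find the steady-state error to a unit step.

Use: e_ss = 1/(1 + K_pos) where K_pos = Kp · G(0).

K_pos = Kp · G(0) = 15 × 9 = 135. e_ss = 1/(1 + 135) = 0.0074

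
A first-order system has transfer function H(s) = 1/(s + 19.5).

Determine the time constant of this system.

For H(s) = 1/(s + 1/τ), the pole is at -1/τ = -19.5, so τ = 1/19.5 = 0.0513 s.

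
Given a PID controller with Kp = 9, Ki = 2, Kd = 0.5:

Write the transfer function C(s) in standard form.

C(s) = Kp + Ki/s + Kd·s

Substituting values: C(s) = 9 + 2/s + 0.5s = (0.5s² + 9s + 2)/s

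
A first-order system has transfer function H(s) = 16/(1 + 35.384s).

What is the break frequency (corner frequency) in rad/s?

Corner frequency = 1/τ = 1/35.384 = 0.028 rad/s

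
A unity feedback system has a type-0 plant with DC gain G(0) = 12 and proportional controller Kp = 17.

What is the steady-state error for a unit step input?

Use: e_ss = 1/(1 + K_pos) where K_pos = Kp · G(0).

K_pos = Kp · G(0) = 17 × 12 = 204. e_ss = 1/(1 + 204) = 0.0049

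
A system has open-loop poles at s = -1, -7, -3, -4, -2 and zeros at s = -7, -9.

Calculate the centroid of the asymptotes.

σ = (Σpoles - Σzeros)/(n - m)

σ = (Σpoles - Σzeros)/(n - m) = (-17 - (-16))/(5 - 2) = -1/3 = -0.33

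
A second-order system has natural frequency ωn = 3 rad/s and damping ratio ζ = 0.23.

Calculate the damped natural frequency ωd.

ωd = ωn√(1 - ζ²) = 3√(1 - 0.23²) = 2.92 rad/s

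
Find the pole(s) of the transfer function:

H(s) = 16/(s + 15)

Pole is where denominator = 0: s + 15 = 0, so s = -15.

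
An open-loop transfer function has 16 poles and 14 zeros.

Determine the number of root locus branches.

Root locus has n branches where n = number of poles = 16.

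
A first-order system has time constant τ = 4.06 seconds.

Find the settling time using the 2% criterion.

For first-order system, 2% settling time ≈ 4τ = 4 × 4.06 = 16.24 s.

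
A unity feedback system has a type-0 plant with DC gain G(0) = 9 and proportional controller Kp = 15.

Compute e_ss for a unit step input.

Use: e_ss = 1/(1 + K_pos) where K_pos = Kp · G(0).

K_pos = Kp · G(0) = 15 × 9 = 135. e_ss = 1/(1 + 135) = 0.0074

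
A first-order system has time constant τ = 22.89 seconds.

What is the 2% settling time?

For first-order system, 2% settling time ≈ 4τ = 4 × 22.89 = 91.56 s.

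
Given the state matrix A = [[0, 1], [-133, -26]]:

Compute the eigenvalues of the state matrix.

det(A - λI) = λ² - (-26)λ + 133 = (λ - (-7))(λ - (-19)). Eigenvalues: -7, -19.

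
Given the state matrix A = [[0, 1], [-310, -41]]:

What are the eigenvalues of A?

det(A - λI) = λ² - (-41)λ + 310 = (λ - (-10))(λ - (-31)). Eigenvalues: -10, -31.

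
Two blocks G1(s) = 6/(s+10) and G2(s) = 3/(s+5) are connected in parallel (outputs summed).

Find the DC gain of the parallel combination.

Parallel: G_eq = G1 + G2. DC gain = G1(0) + G2(0) = 6/10 + 3/5 = 0.6 + 0.6 = 1.2.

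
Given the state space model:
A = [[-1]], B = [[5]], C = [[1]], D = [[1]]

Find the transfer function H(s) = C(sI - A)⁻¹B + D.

(sI - A)⁻¹ = 1/(s + 1). H(s) = 1×5/(s + 1) + 1 = (s + 6)/(s + 1).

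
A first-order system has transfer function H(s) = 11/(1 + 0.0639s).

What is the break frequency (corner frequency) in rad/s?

Corner frequency = 1/τ = 1/0.0639 = 15.649 rad/s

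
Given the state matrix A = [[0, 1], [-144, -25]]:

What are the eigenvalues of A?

det(A - λI) = λ² - (-25)λ + 144 = (λ - (-16))(λ - (-9)). Eigenvalues: -16, -9.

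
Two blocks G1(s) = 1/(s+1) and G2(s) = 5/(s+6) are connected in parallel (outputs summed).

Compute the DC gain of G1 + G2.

Parallel: G_eq = G1 + G2. DC gain = G1(0) + G2(0) = 1/1 + 5/6 = 1 + 0.8333 = 1.8333.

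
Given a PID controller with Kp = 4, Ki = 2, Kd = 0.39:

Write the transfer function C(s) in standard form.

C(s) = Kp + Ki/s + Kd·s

Substituting values: C(s) = 4 + 2/s + 0.39s = (0.39s² + 4s + 2)/s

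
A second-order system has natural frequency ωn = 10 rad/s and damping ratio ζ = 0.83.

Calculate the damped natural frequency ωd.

ωd = ωn√(1 - ζ²) = 10√(1 - 0.83²) = 5.58 rad/s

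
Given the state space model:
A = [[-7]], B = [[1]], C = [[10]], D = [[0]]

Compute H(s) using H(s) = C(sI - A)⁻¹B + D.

(sI - A)⁻¹ = 1/(s + 7). H(s) = 10 × 1/(s + 7) + 0 = 10/(s + 7).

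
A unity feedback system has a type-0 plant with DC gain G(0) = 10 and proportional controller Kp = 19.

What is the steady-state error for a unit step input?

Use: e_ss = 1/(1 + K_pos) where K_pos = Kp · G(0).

K_pos = Kp · G(0) = 19 × 10 = 190. e_ss = 1/(1 + 190) = 0.0052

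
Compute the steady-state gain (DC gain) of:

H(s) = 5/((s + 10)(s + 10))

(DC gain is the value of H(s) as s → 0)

DC gain = H(0) = 5/(10 × 10) = 5/100 = 0.05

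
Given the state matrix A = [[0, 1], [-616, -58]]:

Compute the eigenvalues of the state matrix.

det(A - λI) = λ² - (-58)λ + 616 = (λ - (-14))(λ - (-44)). Eigenvalues: -14, -44.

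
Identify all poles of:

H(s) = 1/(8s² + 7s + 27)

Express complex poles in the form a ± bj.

Discriminant = 7² - 4×8×27 = 49 - 864 = -815 < 0, so the poles are a complex conjugate pair s = (-7 ± j√815)/(2×8). Real part = -7/(2×8) = -7/16 = -0.4375; imaginary part = ±√815/(2×8) ≈ 1.7843. Poles: s = -0.4375 ± 1.7843j.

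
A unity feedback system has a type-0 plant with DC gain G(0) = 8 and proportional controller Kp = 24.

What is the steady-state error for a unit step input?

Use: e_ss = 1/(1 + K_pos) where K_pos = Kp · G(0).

K_pos = Kp · G(0) = 24 × 8 = 192. e_ss = 1/(1 + 192) = 0.0052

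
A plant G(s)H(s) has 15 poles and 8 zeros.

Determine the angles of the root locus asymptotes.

n - m = 15 - 8 = 7. Angles: θk = (2k + 1)·180°/7 = 25.71°, 77.14°, 128.57°, 180°, 231.43°, 282.86°, 334.29°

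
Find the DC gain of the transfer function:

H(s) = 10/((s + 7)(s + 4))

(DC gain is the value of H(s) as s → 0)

DC gain = H(0) = 10/(7 × 4) = 10/28 = 0.3571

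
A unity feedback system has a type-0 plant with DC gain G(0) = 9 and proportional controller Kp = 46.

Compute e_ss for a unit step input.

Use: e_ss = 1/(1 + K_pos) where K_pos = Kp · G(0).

K_pos = Kp · G(0) = 46 × 9 = 414. e_ss = 1/(1 + 414) = 0.0024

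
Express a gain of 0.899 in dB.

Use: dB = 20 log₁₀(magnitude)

dB = 20 log₁₀(0.899) = -0.9 dB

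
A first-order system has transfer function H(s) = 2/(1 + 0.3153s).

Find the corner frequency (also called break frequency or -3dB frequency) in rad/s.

Corner frequency = 1/τ = 1/0.3153 = 3.172 rad/s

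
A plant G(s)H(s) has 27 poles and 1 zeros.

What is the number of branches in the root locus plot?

Root locus has n branches where n = number of poles = 27.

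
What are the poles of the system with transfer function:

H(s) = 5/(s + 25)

Pole is where denominator = 0: s + 25 = 0, so s = -25.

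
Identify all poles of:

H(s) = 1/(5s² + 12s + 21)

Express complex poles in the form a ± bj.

Discriminant = 12² - 4×5×21 = 144 - 420 = -276 < 0, so the poles are a complex conjugate pair s = (-12 ± j√276)/(2×5). Real part = -12/(2×5) = -12/10 = -1.2; imaginary part = ±√276/(2×5) ≈ 1.6613. Poles: s = -1.2 ± 1.6613j.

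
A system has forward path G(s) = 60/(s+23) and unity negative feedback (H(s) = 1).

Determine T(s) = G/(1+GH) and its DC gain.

T(s) = G/(1+GH) = [60/(s+23)] / [1 + 60/(s+23)] = 60/(s+23+60) = 60/(s+83). DC gain = 60/83 = 0.7229.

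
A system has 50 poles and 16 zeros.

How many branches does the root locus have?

Root locus has n branches where n = number of poles = 50.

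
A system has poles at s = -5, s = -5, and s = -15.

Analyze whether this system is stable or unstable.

All poles are in the left half-plane. System is stable.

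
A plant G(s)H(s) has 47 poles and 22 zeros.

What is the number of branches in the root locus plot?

Root locus has n branches where n = number of poles = 47.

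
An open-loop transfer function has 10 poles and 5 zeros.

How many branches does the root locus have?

Root locus has n branches where n = number of poles = 10.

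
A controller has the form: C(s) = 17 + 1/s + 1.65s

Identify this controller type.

This is a Proportional-Integral-Derivative (PID) controller.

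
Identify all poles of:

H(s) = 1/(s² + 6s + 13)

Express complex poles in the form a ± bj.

Discriminant = 6² - 4×1×13 = 36 - 52 = -16 < 0, so the poles are a complex conjugate pair s = (-6 ± j√16)/(2×1). Real part = -6/(2×1) = -6/2 = -3; imaginary part = ±√16/(2×1) = 4/2 = 2. Poles: s = -3 ± 2j.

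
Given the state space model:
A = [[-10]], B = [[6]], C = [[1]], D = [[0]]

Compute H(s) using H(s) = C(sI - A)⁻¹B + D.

(sI - A)⁻¹ = 1/(s + 10). H(s) = 1 × 6/(s + 10) + 0 = 6/(s + 10).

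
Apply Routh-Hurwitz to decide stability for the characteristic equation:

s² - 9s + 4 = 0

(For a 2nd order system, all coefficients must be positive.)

Coefficients: 1, -9, 4. b=-9 not positive, so system is unstable.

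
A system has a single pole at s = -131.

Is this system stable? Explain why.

Pole at s = -131 is in the left half-plane. Stable.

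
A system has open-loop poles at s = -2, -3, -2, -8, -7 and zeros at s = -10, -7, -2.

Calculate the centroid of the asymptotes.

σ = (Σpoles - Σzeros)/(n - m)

σ = (Σpoles - Σzeros)/(n - m) = (-22 - (-19))/(5 - 3) = -3/2 = -1.5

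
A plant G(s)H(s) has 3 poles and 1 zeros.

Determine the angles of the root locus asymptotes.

n - m = 3 - 1 = 2. Angles: θk = (2k + 1)·180°/2 = 90°, 270°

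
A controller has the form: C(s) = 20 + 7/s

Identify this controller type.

This is a Proportional-Integral (PI) controller.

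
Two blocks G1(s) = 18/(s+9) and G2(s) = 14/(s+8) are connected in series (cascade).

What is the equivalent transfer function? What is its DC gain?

Series: multiply transfer functions. G_eq = 18/(s+9) × 14/(s+8) = 252/((s+9)(s+8)). DC gain = 252/(9×8) = 3.5.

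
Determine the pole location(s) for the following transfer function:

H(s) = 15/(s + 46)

Pole is where denominator = 0: s + 46 = 0, so s = -46.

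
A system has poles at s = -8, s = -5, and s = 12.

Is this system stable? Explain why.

Pole(s) at s = 12 are not in the left half-plane. System is unstable.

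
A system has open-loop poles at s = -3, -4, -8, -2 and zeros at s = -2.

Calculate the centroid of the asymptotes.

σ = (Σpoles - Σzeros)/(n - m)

σ = (Σpoles - Σzeros)/(n - m) = (-17 - (-2))/(4 - 1) = -15/3 = -5.0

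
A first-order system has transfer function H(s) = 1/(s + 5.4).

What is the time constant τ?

For H(s) = 1/(s + 1/τ), the pole is at -1/τ = -5.4, so τ = 1/5.4 = 0.1852 s.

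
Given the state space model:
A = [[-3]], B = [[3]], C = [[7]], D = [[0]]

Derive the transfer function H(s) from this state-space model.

(sI - A)⁻¹ = 1/(s + 3). H(s) = 7 × 3/(s + 3) + 0 = 21/(s + 3).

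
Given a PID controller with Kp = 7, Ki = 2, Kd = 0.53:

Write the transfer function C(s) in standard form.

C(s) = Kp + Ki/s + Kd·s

Substituting values: C(s) = 7 + 2/s + 0.53s = (0.53s² + 7s + 2)/s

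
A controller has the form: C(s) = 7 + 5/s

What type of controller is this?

This is a Proportional-Integral (PI) controller.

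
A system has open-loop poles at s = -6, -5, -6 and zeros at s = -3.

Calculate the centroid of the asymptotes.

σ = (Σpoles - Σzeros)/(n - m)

σ = (Σpoles - Σzeros)/(n - m) = (-17 - (-3))/(3 - 1) = -14/2 = -7.0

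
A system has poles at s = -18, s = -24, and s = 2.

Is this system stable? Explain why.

Pole(s) at s = 2 are not in the left half-plane. System is unstable.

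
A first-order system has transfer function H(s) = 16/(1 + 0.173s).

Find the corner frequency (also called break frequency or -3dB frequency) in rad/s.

Corner frequency = 1/τ = 1/0.173 = 5.78 rad/s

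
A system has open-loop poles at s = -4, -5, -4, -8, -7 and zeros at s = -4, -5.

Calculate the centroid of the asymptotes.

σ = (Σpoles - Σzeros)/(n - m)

σ = (Σpoles - Σzeros)/(n - m) = (-28 - (-9))/(5 - 2) = -19/3 = -6.33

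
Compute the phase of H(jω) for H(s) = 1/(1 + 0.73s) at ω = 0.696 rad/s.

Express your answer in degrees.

Phase = -arctan(ωτ) = -arctan(0.696 × 0.73) = -26.9°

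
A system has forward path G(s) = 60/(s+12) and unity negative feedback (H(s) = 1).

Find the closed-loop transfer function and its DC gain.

T(s) = G/(1+GH) = [60/(s+12)] / [1 + 60/(s+12)] = 60/(s+12+60) = 60/(s+72). DC gain = 60/72 = 0.8333.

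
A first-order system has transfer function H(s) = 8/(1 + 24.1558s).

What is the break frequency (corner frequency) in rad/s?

Corner frequency = 1/τ = 1/24.1558 = 0.041 rad/s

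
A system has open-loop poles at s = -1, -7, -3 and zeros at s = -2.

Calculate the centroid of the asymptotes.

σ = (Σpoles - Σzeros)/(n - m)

σ = (Σpoles - Σzeros)/(n - m) = (-11 - (-2))/(3 - 1) = -9/2 = -4.5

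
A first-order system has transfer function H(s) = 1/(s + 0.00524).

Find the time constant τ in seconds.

For H(s) = 1/(s + 1/τ), the pole is at -1/τ = -0.00524, so τ = 1/0.00524 = 190.8 s.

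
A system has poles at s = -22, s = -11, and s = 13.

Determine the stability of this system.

Pole(s) at s = 13 are not in the left half-plane. System is unstable.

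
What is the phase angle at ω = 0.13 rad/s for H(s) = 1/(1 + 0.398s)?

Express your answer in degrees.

Phase = -arctan(ωτ) = -arctan(0.13 × 0.398) = -3.0°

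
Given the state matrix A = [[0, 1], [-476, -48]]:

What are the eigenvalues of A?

det(A - λI) = λ² - (-48)λ + 476 = (λ - (-14))(λ - (-34)). Eigenvalues: -14, -34.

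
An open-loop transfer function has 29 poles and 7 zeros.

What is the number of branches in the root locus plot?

Root locus has n branches where n = number of poles = 29.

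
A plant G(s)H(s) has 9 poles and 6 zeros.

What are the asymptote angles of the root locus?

n - m = 9 - 6 = 3. Angles: θk = (2k + 1)·180°/3 = 60°, 180°, 300°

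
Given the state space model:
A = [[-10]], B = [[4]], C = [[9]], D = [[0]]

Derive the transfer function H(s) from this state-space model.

(sI - A)⁻¹ = 1/(s + 10). H(s) = 9 × 4/(s + 10) + 0 = 36/(s + 10).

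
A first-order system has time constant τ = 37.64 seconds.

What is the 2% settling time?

For first-order system, 2% settling time ≈ 4τ = 4 × 37.64 = 150.56 s.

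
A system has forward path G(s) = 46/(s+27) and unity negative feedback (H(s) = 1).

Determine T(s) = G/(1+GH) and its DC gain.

T(s) = G/(1+GH) = [46/(s+27)] / [1 + 46/(s+27)] = 46/(s+27+46) = 46/(s+73). DC gain = 46/73 = 0.6301.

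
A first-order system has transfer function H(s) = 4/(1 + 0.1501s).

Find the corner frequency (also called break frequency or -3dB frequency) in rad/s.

Corner frequency = 1/τ = 1/0.1501 = 6.662 rad/s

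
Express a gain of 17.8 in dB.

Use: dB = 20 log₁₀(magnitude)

dB = 20 log₁₀(17.8) = 25.0 dB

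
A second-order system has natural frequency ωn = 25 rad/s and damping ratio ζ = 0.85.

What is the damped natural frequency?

ωd = ωn√(1 - ζ²) = 25√(1 - 0.85²) = 13.17 rad/s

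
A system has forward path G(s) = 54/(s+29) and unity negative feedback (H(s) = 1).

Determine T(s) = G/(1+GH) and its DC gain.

T(s) = G/(1+GH) = [54/(s+29)] / [1 + 54/(s+29)] = 54/(s+29+54) = 54/(s+83). DC gain = 54/83 = 0.6506.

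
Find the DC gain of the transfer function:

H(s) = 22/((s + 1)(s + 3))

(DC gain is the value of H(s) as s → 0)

DC gain = H(0) = 22/(1 × 3) = 22/3 = 7.3333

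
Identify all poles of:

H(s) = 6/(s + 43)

Pole is where denominator = 0: s + 43 = 0, so s = -43.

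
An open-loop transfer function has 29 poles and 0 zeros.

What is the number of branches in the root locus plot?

Root locus has n branches where n = number of poles = 29.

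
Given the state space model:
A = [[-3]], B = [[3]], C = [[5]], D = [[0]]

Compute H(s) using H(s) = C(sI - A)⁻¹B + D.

(sI - A)⁻¹ = 1/(s + 3). H(s) = 5 × 3/(s + 3) + 0 = 15/(s + 3).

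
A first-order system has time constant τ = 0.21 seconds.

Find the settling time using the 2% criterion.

For first-order system, 2% settling time ≈ 4τ = 4 × 0.21 = 0.84 s.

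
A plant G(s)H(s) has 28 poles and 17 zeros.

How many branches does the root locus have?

Root locus has n branches where n = number of poles = 28.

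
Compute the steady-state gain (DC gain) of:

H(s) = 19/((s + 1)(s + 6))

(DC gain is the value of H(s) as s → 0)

DC gain = H(0) = 19/(1 × 6) = 19/6 = 3.1667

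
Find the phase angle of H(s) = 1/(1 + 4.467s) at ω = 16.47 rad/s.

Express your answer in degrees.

Phase = -arctan(ωτ) = -arctan(16.47 × 4.467) = -89.2°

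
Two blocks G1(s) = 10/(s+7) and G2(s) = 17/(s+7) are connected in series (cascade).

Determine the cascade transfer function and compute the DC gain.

Series: multiply transfer functions. G_eq = 10/(s+7) × 17/(s+7) = 170/((s+7)(s+7)). DC gain = 170/(7×7) = 3.4694.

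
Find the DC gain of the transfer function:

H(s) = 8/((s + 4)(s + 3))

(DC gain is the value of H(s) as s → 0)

DC gain = H(0) = 8/(4 × 3) = 8/12 = 0.6667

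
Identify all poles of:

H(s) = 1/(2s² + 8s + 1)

Discriminant = 8² - 4×2×1 = 64 - 8 = 56 > 0, so two distinct real poles. Using quadratic formula: s = (-8 ± √56)/(2×2) = (-8 ± √56)/4, with √56 ≈ 7.4833. s₁ ≈ -0.1292, s₂ ≈ -3.8708. Poles: s₁ = -0.1292, s₂ = -3.8708.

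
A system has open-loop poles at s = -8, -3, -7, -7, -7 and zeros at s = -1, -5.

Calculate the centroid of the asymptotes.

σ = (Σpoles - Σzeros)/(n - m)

σ = (Σpoles - Σzeros)/(n - m) = (-32 - (-6))/(5 - 2) = -26/3 = -8.67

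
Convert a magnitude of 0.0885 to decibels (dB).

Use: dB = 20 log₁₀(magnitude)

dB = 20 log₁₀(0.0885) = -21.1 dB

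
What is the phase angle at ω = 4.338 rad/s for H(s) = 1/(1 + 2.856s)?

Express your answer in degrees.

Phase = -arctan(ωτ) = -arctan(4.338 × 2.856) = -85.4°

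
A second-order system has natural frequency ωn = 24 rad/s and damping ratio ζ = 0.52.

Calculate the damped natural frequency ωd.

ωd = ωn√(1 - ζ²) = 24√(1 - 0.52²) = 20.5 rad/s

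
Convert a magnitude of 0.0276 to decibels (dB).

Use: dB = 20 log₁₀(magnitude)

dB = 20 log₁₀(0.0276) = -31.2 dB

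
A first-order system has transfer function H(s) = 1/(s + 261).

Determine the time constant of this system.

For H(s) = 1/(s + 1/τ), the pole is at -1/τ = -261, so τ = 1/261 = 0.0038 s.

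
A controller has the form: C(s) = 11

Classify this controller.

This is a Proportional (P) controller.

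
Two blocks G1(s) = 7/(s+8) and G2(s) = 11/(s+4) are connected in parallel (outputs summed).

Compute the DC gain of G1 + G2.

Parallel: G_eq = G1 + G2. DC gain = G1(0) + G2(0) = 7/8 + 11/4 = 0.875 + 2.75 = 3.625.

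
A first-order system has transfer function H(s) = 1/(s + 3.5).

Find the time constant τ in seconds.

For H(s) = 1/(s + 1/τ), the pole is at -1/τ = -3.5, so τ = 1/3.5 = 0.2857 s.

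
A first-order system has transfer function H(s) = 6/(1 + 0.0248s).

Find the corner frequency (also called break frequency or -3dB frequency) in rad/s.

Corner frequency = 1/τ = 1/0.0248 = 40.323 rad/s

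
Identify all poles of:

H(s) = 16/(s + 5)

Pole is where denominator = 0: s + 5 = 0, so s = -5.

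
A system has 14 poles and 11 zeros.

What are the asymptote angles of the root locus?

n - m = 14 - 11 = 3. Angles: θk = (2k + 1)·180°/3 = 60°, 180°, 300°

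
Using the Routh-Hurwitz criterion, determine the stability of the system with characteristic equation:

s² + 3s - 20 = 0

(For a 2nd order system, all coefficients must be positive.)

Coefficients: 1, 3, -20. c=-20 not positive, so system is unstable.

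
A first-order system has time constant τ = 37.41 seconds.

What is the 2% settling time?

For first-order system, 2% settling time ≈ 4τ = 4 × 37.41 = 149.64 s.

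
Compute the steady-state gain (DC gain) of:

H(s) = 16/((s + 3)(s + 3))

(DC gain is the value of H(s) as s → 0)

DC gain = H(0) = 16/(3 × 3) = 16/9 = 1.7778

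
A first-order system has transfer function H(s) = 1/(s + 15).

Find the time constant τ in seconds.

For H(s) = 1/(s + 1/τ), the pole is at -1/τ = -15, so τ = 1/15 = 0.0667 s.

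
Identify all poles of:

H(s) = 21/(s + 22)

Pole is where denominator = 0: s + 22 = 0, so s = -22.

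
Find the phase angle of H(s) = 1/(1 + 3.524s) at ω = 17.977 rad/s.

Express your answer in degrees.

Phase = -arctan(ωτ) = -arctan(17.977 × 3.524) = -89.1°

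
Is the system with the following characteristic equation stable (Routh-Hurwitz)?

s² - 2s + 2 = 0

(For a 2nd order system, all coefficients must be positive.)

Coefficients: 1, -2, 2. b=-2 not positive, so system is unstable.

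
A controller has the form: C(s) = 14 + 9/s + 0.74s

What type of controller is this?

This is a Proportional-Integral-Derivative (PID) controller.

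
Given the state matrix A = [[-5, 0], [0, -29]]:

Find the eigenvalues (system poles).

For diagonal matrix, eigenvalues are diagonal entries: λ₁ = -5, λ₂ = -29.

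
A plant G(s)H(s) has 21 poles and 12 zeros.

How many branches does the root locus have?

Root locus has n branches where n = number of poles = 21.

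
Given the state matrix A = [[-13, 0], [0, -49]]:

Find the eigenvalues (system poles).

For diagonal matrix, eigenvalues are diagonal entries: λ₁ = -13, λ₂ = -49.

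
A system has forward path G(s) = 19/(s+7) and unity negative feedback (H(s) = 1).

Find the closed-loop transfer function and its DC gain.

T(s) = G/(1+GH) = [19/(s+7)] / [1 + 19/(s+7)] = 19/(s+7+19) = 19/(s+26). DC gain = 19/26 = 0.7308.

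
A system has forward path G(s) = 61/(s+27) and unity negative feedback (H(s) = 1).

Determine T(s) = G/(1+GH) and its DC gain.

T(s) = G/(1+GH) = [61/(s+27)] / [1 + 61/(s+27)] = 61/(s+27+61) = 61/(s+88). DC gain = 61/88 = 0.6932.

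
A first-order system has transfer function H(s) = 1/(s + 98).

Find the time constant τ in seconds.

For H(s) = 1/(s + 1/τ), the pole is at -1/τ = -98, so τ = 1/98 = 0.0102 s.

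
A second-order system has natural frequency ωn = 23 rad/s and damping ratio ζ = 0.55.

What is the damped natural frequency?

ωd = ωn√(1 - ζ²) = 23√(1 - 0.55²) = 19.21 rad/s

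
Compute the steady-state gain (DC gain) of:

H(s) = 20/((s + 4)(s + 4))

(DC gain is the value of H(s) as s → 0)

DC gain = H(0) = 20/(4 × 4) = 20/16 = 1.25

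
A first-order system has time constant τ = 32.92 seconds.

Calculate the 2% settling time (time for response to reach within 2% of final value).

For first-order system, 2% settling time ≈ 4τ = 4 × 32.92 = 131.68 s.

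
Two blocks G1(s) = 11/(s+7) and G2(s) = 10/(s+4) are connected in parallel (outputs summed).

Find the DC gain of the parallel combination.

Parallel: G_eq = G1 + G2. DC gain = G1(0) + G2(0) = 11/7 + 10/4 = 1.5714 + 2.5 = 4.0714.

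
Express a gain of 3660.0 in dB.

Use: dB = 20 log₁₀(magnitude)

dB = 20 log₁₀(3660.0) = 71.3 dB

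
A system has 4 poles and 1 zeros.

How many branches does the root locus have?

Root locus has n branches where n = number of poles = 4.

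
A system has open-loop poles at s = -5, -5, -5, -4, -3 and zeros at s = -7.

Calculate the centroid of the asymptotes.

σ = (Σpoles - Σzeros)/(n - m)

σ = (Σpoles - Σzeros)/(n - m) = (-22 - (-7))/(5 - 1) = -15/4 = -3.75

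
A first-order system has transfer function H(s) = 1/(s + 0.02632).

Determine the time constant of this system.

For H(s) = 1/(s + 1/τ), the pole is at -1/τ = -0.02632, so τ = 1/0.02632 = 37.99 s.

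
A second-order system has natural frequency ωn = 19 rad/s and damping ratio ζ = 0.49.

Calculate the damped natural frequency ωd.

ωd = ωn√(1 - ζ²) = 19√(1 - 0.49²) = 16.56 rad/s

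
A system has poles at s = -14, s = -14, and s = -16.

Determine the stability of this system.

All poles are in the left half-plane. System is stable.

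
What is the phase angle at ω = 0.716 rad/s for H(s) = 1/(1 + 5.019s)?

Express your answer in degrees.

Phase = -arctan(ωτ) = -arctan(0.716 × 5.019) = -74.4°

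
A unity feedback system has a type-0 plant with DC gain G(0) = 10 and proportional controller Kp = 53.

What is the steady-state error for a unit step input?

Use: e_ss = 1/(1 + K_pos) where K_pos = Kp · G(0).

K_pos = Kp · G(0) = 53 × 10 = 530. e_ss = 1/(1 + 530) = 0.0019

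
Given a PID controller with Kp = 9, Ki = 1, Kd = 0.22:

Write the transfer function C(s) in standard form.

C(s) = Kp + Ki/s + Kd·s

Substituting values: C(s) = 9 + 1/s + 0.22s = (0.22s² + 9s + 1)/s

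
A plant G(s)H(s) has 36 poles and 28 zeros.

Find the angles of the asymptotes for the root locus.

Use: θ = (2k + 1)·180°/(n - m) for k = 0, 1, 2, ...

n - m = 36 - 28 = 8. Angles: θk = (2k + 1)·180°/8 = 22.5°, 67.5°, 112.5°, 157.5°, 202.5°, 247.5°, 292.5°, 337.5°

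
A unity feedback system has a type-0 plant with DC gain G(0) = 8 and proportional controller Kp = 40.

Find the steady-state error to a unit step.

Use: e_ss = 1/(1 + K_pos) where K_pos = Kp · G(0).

K_pos = Kp · G(0) = 40 × 8 = 320. e_ss = 1/(1 + 320) = 0.0031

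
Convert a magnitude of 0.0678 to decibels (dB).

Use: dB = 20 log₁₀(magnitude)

dB = 20 log₁₀(0.0678) = -23.4 dB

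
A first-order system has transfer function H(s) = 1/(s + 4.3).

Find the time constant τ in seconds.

For H(s) = 1/(s + 1/τ), the pole is at -1/τ = -4.3, so τ = 1/4.3 = 0.2326 s.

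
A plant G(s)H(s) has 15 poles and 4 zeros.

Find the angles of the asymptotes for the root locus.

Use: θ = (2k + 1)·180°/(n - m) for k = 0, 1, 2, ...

n - m = 15 - 4 = 11. Angles: θk = (2k + 1)·180°/11 = 16.36°, 49.09°, 81.82°, 114.55°, 147.27°, 180°, 212.73°, 245.45°, 278.18°, 310.91°, 343.64°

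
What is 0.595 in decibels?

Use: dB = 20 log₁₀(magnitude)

dB = 20 log₁₀(0.595) = -4.5 dB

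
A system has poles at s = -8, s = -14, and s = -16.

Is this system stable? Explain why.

All poles are in the left half-plane. System is stable.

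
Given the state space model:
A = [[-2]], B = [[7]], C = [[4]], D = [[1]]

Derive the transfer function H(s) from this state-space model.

(sI - A)⁻¹ = 1/(s + 2). H(s) = 4×7/(s + 2) + 1 = (s + 30)/(s + 2).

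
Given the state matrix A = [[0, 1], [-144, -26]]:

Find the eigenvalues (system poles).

det(A - λI) = λ² - (-26)λ + 144 = (λ - (-18))(λ - (-8)). Eigenvalues: -18, -8.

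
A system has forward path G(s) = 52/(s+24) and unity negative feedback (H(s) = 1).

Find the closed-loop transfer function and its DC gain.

T(s) = G/(1+GH) = [52/(s+24)] / [1 + 52/(s+24)] = 52/(s+24+52) = 52/(s+76). DC gain = 52/76 = 0.6842.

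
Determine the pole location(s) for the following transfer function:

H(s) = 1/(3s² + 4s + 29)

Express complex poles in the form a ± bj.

Discriminant = 4² - 4×3×29 = 16 - 348 = -332 < 0, so the poles are a complex conjugate pair s = (-4 ± j√332)/(2×3). Real part = -4/(2×3) = -4/6 ≈ -0.6667; imaginary part = ±√332/(2×3) ≈ 3.0368. Poles: s = -0.6667 ± 3.0368j.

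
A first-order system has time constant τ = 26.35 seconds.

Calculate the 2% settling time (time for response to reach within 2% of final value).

For first-order system, 2% settling time ≈ 4τ = 4 × 26.35 = 105.4 s.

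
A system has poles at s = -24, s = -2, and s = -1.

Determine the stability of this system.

All poles are in the left half-plane. System is stable.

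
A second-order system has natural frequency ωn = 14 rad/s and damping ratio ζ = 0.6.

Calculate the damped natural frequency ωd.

ωd = ωn√(1 - ζ²) = 14√(1 - 0.6²) = 11.2 rad/s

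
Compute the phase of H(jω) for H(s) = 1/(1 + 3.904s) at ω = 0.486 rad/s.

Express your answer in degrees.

Phase = -arctan(ωτ) = -arctan(0.486 × 3.904) = -62.2°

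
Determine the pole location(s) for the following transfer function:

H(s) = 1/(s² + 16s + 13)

Discriminant = 16² - 4×1×13 = 256 - 52 = 204 > 0, so two distinct real poles. Using quadratic formula: s = (-16 ± √204)/(2×1) = (-16 ± √204)/2, with √204 ≈ 14.2829. s₁ ≈ -0.8586, s₂ ≈ -15.1414. Poles: s₁ = -0.8586, s₂ = -15.1414.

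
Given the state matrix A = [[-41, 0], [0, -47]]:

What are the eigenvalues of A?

For diagonal matrix, eigenvalues are diagonal entries: λ₁ = -41, λ₂ = -47.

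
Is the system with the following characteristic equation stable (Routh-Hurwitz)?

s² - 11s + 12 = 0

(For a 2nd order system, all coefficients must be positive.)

Coefficients: 1, -11, 12. b=-11 not positive, so system is unstable.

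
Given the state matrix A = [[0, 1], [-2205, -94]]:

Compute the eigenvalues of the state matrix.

det(A - λI) = λ² - (-94)λ + 2205 = (λ - (-45))(λ - (-49)). Eigenvalues: -45, -49.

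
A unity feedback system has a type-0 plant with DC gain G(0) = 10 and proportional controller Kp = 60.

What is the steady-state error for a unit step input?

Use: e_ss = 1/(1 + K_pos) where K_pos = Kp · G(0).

K_pos = Kp · G(0) = 60 × 10 = 600. e_ss = 1/(1 + 600) = 0.0017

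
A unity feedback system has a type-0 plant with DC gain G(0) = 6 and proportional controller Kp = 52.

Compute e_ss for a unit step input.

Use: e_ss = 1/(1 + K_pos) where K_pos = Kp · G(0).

K_pos = Kp · G(0) = 52 × 6 = 312. e_ss = 1/(1 + 312) = 0.0032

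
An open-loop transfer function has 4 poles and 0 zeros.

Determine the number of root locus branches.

Root locus has n branches where n = number of poles = 4.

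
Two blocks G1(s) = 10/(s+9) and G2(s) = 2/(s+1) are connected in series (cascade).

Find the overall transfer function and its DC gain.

Series: multiply transfer functions. G_eq = 10/(s+9) × 2/(s+1) = 20/((s+9)(s+1)). DC gain = 20/(9×1) = 2.2222.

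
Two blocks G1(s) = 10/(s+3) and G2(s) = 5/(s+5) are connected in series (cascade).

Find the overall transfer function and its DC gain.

Series: multiply transfer functions. G_eq = 10/(s+3) × 5/(s+5) = 50/((s+3)(s+5)). DC gain = 50/(3×5) = 3.3333.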